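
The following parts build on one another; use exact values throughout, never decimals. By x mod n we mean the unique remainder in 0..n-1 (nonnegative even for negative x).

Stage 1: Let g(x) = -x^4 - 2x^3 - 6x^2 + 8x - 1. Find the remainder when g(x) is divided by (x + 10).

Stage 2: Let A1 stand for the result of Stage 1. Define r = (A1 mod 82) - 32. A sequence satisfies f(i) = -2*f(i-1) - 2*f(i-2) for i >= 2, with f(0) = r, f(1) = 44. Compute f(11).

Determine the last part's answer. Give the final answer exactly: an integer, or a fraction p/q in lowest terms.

Stage 1: remainder = value at the root: -1*(-10)^4 - 2*(-10)^3 - 6*(-10)^2 + 8*(-10)^1 - 1 = (-10000) + (2000) + (-600) + (-80) + (-1) = -8681; answer -8681
Stage 2: A1 = -8681; r = -21; f(2) = -2*(44) - 2*(-21) = -46; iterating: f(2)=-46, f(3)=4, f(4)=84, f(5)=-176, f(6)=184, f(7)=-16, f(8)=-336, f(9)=704, f(10)=-736, f(11)=64; answer 64

64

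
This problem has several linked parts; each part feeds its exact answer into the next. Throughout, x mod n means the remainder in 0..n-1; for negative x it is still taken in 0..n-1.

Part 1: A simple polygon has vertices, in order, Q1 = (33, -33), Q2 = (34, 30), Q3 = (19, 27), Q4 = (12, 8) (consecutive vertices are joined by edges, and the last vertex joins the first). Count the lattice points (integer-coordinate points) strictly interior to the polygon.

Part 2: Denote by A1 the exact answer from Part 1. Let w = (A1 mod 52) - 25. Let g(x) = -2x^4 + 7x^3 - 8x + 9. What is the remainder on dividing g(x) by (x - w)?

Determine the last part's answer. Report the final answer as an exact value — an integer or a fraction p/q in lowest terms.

-2448

Part 1: cross terms: (33*30 - 34*-33)=2112, (34*27 - 19*30)=348, (19*8 - 12*27)=-172, (12*-33 - 33*8)=-660; twice the area = |1628| = 1628; area = 814; boundary points = 1 + 3 + 1 + 1 = 6; strictly interior points = area - boundary/2 + 1 = 812; answer 812
Part 2: A1 = 812; w = 7; remainder = value at the root: -2*(7)^4 + 7*(7)^3 - 8*(7)^1 + 9 = (-4802) + (2401) + (-56) + (9) = -2448; answer -2448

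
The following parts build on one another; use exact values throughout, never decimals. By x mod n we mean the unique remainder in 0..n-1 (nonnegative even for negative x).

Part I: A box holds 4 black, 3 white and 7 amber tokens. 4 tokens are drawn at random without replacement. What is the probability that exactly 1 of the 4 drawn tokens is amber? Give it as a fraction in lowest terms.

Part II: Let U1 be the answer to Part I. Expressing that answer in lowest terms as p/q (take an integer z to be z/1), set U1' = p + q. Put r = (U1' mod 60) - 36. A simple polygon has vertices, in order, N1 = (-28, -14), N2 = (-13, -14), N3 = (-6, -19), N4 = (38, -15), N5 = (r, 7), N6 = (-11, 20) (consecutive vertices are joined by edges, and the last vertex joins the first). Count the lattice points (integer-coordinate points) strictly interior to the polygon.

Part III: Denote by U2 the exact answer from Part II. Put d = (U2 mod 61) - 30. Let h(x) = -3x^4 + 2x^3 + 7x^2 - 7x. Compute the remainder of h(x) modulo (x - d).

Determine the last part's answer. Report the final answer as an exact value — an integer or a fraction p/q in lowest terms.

-7497

Part I: total draws C(14,4) = 1001; favorable C(7,1)*C(7,3) = 245; P = 35/143; answer 35/143
Part II: U1 = 35/143; threaded value p + q = 178; r = 22; cross terms: (-28*-14 - -13*-14)=210, (-13*-19 - -6*-14)=163, (-6*-15 - 38*-19)=812, (38*7 - 22*-15)=596, (22*20 - -11*7)=517, (-11*-14 - -28*20)=714; twice the area = |3012| = 3012; area = 1506; boundary points = 15 + 1 + 4 + 2 + 1 + 17 = 40; strictly interior points = area - boundary/2 + 1 = 1487; answer 1487
Part III: U2 = 1487; d = -7; remainder = value at the root: -3*(-7)^4 + 2*(-7)^3 + 7*(-7)^2 - 7*(-7)^1 = (-7203) + (-686) + (343) + (49) = -7497; answer -7497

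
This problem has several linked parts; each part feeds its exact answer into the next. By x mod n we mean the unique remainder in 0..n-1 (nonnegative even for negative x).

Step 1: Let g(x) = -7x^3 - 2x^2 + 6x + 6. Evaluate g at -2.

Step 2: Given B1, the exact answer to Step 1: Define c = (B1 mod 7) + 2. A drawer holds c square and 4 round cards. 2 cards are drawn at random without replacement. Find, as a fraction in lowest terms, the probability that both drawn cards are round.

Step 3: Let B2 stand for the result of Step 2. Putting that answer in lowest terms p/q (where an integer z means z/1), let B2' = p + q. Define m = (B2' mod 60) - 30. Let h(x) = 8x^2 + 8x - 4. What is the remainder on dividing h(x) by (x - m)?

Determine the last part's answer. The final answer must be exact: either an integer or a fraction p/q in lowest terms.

Step 1: -7*(-2)^3 - 2*(-2)^2 + 6*(-2)^1 + 6 = (56) + (-8) + (-12) + (6) = 42; answer 42
Step 2: B1 = 42; c = 2; total draws C(6,2) = 15; favorable C(4,2) = 6; P = 2/5; answer 2/5
Step 3: B2 = 2/5; threaded value p + q = 7; m = -23; remainder = value at the root: 8*(-23)^2 + 8*(-23)^1 - 4 = (4232) + (-184) + (-4) = 4044; answer 4044

4044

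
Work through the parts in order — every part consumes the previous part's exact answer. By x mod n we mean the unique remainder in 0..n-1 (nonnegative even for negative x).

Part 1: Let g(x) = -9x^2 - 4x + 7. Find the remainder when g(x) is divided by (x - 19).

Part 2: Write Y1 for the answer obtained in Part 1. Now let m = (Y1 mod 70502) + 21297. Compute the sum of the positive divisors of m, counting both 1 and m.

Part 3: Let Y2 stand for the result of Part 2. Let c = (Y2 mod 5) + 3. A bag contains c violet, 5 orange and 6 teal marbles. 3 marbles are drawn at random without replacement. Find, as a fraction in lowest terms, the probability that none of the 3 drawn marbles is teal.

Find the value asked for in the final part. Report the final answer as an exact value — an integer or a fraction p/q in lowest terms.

Part 1: remainder = value at the root: -9*(19)^2 - 4*(19)^1 + 7 = (-3249) + (-76) + (7) = -3318; answer -3318
Part 2: Y1 = -3318; m = 88481; 88481 = 23 * 3847; sigma = (1 + 23) * (1 + 3847) = 24 * 3848 = 92352; answer 92352
Part 3: Y2 = 92352; c = 5; total draws C(16,3) = 560; favorable C(10,3) = 120; P = 3/14; answer 3/14

3/14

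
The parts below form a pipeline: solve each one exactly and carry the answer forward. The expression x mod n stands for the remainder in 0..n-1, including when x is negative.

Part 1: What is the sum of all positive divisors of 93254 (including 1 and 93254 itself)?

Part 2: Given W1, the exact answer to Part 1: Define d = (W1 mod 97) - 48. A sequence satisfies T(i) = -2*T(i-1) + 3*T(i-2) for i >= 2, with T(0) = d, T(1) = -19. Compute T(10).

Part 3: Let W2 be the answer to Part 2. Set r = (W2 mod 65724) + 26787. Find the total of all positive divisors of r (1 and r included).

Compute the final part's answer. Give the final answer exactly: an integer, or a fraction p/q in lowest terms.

Part 1: 93254 = 2 * 7 * 6661; sigma = (1 + 2) * (1 + 7) * (1 + 6661) = 3 * 8 * 6662 = 159888; answer 159888
Part 2: W1 = 159888; d = -16; T(2) = -2*(-19) + 3*(-16) = -10; iterating: T(2)=-10, T(3)=-37, T(4)=44, T(5)=-199, T(6)=530, T(7)=-1657, T(8)=4904, T(9)=-14779, T(10)=44270; answer 44270
Part 3: W2 = 44270; r = 71057; 71057 = 7 * 10151; sigma = (1 + 7) * (1 + 10151) = 8 * 10152 = 81216; answer 81216

81216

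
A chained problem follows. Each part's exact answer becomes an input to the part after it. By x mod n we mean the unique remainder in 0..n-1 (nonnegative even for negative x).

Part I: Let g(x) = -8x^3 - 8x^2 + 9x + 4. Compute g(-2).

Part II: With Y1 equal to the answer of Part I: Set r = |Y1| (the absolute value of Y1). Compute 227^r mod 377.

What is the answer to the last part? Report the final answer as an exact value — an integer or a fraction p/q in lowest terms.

Part I: -8*(-2)^3 - 8*(-2)^2 + 9*(-2)^1 + 4 = (64) + (-32) + (-18) + (4) = 18; answer 18
Part II: Y1 = 18; r = 18; squarings mod 377: 227^1=227, 227^2=257, 227^4=74, 227^8=198, 227^16=373; 227^18 = 227^2 * 227^16 = 103 (mod 377); answer 103

103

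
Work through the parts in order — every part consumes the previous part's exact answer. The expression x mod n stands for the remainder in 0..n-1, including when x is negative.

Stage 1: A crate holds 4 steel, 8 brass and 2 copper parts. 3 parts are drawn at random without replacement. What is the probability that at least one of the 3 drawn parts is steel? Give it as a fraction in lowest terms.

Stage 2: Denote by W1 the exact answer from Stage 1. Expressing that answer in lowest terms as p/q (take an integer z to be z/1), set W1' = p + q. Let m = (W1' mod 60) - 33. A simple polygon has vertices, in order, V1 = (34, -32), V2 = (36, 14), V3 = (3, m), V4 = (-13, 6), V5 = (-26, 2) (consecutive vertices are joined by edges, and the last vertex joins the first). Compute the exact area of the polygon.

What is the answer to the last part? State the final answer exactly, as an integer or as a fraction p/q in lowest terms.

Stage 1: total draws C(14,3) = 364; complement C(10,3) = 120; favorable 364 - 120 = 244; P = 61/91; answer 61/91
Stage 2: W1 = 61/91; threaded value p + q = 152; m = -1; cross terms: (34*14 - 36*-32)=1628, (36*-1 - 3*14)=-78, (3*6 - -13*-1)=5, (-13*2 - -26*6)=130, (-26*-32 - 34*2)=764; twice the area = |2449| = 2449; area = 2449/2; answer 2449/2

2449/2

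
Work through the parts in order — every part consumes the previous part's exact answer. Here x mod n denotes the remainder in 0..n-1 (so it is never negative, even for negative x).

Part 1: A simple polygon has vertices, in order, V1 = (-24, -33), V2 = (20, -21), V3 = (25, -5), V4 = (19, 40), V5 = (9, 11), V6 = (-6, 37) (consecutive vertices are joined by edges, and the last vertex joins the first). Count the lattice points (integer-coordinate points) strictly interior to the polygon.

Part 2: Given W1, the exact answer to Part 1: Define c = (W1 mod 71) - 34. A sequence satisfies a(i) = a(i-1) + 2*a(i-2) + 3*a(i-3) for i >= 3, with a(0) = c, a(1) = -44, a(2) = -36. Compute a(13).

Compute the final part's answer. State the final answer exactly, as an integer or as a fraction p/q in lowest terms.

-894236

Part 1: cross terms: (-24*-21 - 20*-33)=1164, (20*-5 - 25*-21)=425, (25*40 - 19*-5)=1095, (19*11 - 9*40)=-151, (9*37 - -6*11)=399, (-6*-33 - -24*37)=1086; twice the area = |4018| = 4018; area = 2009; boundary points = 4 + 1 + 3 + 1 + 1 + 2 = 12; strictly interior points = area - boundary/2 + 1 = 2004; answer 2004
Part 2: W1 = 2004; c = -18; a(3) = 1*(-36) + 2*(-44) + 3*(-18) = -178; iterating: a(3)=-178, a(4)=-382, a(5)=-846, a(6)=-2144, a(7)=-4982, a(8)=-11808, a(9)=-28204, a(10)=-66766, a(11)=-158598, a(12)=-376742, a(13)=-894236; answer -894236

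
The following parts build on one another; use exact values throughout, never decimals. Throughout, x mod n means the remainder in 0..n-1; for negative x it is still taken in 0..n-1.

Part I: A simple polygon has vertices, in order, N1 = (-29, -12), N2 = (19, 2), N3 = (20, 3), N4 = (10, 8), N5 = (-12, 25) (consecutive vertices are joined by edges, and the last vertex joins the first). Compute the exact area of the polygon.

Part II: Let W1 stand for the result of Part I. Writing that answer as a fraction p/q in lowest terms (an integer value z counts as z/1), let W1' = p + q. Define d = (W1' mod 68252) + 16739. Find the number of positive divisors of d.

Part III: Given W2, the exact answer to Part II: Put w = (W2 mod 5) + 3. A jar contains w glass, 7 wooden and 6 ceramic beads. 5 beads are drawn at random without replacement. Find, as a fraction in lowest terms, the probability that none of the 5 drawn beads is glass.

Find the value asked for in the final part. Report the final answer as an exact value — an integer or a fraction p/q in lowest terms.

Part I: cross terms: (-29*2 - 19*-12)=170, (19*3 - 20*2)=17, (20*8 - 10*3)=130, (10*25 - -12*8)=346, (-12*-12 - -29*25)=869; twice the area = |1532| = 1532; area = 766; answer 766
Part II: W1 = 766; threaded value p + q = 767; d = 17506; 17506 = 2 * 8753; number of divisors = (1+1) * (1+1) = 4; answer 4
Part III: W2 = 4; w = 7; total draws C(20,5) = 15504; favorable C(13,5) = 1287; P = 429/5168; answer 429/5168

429/5168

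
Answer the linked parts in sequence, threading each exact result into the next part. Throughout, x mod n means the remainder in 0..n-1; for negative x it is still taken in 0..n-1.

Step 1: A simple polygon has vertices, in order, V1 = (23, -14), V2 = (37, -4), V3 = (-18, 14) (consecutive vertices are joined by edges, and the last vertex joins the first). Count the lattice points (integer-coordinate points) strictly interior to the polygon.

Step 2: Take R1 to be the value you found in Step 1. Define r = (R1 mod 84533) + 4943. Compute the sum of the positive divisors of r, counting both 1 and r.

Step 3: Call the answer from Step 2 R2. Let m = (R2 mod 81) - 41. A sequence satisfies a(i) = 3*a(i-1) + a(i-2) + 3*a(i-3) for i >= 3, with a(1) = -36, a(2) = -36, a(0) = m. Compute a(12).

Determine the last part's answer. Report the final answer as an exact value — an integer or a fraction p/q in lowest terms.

Step 1: cross terms: (23*-4 - 37*-14)=426, (37*14 - -18*-4)=446, (-18*-14 - 23*14)=-70; twice the area = |802| = 802; area = 401; boundary points = 2 + 1 + 1 = 4; strictly interior points = area - boundary/2 + 1 = 400; answer 400
Step 2: R1 = 400; r = 5343; 5343 = 3 * 13 * 137; sigma = (1 + 3) * (1 + 13) * (1 + 137) = 4 * 14 * 138 = 7728; answer 7728
Step 3: R2 = 7728; m = -8; a(3) = 3*(-36) + 1*(-36) + 3*(-8) = -168; iterating: a(3)=-168, a(4)=-648, a(5)=-2220, a(6)=-7812, a(7)=-27600, a(8)=-97272, a(9)=-342852, a(10)=-1208628, a(11)=-4260552, a(12)=-15018840; answer -15018840

-15018840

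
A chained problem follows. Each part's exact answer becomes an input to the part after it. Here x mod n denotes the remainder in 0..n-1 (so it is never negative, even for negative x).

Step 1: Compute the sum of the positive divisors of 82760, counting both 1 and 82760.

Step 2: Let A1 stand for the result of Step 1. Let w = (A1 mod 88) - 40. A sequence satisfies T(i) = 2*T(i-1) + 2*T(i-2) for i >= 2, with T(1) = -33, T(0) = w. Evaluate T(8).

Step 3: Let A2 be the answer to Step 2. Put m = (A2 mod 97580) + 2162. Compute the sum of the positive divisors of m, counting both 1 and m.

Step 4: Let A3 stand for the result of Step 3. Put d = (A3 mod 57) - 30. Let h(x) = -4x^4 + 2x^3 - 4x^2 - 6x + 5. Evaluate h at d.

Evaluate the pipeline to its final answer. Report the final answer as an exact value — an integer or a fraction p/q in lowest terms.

Step 1: 82760 = 2^3 * 5 * 2069; sigma = (1 + 2 + 4 + 8) * (1 + 5) * (1 + 2069) = 15 * 6 * 2070 = 186300; answer 186300
Step 2: A1 = 186300; w = -36; T(2) = 2*(-33) + 2*(-36) = -138; iterating: T(2)=-138, T(3)=-342, T(4)=-960, T(5)=-2604, T(6)=-7128, T(7)=-19464, T(8)=-53184; answer -53184
Step 3: A2 = -53184; m = 46558; 46558 = 2 * 23279; sigma = (1 + 2) * (1 + 23279) = 3 * 23280 = 69840; answer 69840
Step 4: A3 = 69840; d = -15; -4*(-15)^4 + 2*(-15)^3 - 4*(-15)^2 - 6*(-15)^1 + 5 = (-202500) + (-6750) + (-900) + (90) + (5) = -210055; answer -210055

-210055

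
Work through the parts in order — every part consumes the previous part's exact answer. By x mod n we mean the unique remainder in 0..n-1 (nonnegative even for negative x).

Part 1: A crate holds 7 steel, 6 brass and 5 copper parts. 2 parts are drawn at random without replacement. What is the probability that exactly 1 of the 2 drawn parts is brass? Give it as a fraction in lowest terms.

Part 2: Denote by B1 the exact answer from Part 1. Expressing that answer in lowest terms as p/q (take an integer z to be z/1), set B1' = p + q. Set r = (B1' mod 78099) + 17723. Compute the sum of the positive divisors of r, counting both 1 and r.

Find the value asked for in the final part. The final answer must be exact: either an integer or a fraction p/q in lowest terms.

Part 1: total draws C(18,2) = 153; favorable C(6,1)*C(12,1) = 72; P = 8/17; answer 8/17
Part 2: B1 = 8/17; threaded value p + q = 25; r = 17748; 17748 = 2^2 * 3^2 * 17 * 29; sigma = (1 + 2 + 4) * (1 + 3 + 9) * (1 + 17) * (1 + 29) = 7 * 13 * 18 * 30 = 49140; answer 49140

49140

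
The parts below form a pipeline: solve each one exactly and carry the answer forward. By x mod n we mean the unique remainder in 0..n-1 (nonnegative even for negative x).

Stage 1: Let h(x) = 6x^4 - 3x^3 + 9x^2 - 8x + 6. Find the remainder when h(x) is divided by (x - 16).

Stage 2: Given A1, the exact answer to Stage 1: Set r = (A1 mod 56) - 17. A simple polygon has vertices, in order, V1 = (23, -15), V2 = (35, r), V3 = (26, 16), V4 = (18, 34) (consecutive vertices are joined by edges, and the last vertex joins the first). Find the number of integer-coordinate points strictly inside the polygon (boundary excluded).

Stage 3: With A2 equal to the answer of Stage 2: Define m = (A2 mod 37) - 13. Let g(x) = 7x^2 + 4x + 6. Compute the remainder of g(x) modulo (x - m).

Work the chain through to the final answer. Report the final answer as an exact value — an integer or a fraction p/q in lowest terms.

Stage 1: remainder = value at the root: 6*(16)^4 - 3*(16)^3 + 9*(16)^2 - 8*(16)^1 + 6 = (393216) + (-12288) + (2304) + (-128) + (6) = 383110; answer 383110
Stage 2: A1 = 383110; r = -3; cross terms: (23*-3 - 35*-15)=456, (35*16 - 26*-3)=638, (26*34 - 18*16)=596, (18*-15 - 23*34)=-1052; twice the area = |638| = 638; area = 319; boundary points = 12 + 1 + 2 + 1 = 16; strictly interior points = area - boundary/2 + 1 = 312; answer 312
Stage 3: A2 = 312; m = 3; remainder = value at the root: 7*(3)^2 + 4*(3)^1 + 6 = (63) + (12) + (6) = 81; answer 81

81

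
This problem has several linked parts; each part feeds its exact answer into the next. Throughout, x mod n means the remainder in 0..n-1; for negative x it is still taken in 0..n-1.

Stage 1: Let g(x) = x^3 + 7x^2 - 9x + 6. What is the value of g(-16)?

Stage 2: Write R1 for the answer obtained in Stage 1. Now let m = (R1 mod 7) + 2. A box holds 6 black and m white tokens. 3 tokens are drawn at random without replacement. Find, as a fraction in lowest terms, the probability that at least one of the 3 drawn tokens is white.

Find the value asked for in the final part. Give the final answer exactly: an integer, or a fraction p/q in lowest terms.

Stage 1: 1*(-16)^3 + 7*(-16)^2 - 9*(-16)^1 + 6 = (-4096) + (1792) + (144) + (6) = -2154; answer -2154
Stage 2: R1 = -2154; m = 4; total draws C(10,3) = 120; complement C(6,3) = 20; favorable 120 - 20 = 100; P = 5/6; answer 5/6

5/6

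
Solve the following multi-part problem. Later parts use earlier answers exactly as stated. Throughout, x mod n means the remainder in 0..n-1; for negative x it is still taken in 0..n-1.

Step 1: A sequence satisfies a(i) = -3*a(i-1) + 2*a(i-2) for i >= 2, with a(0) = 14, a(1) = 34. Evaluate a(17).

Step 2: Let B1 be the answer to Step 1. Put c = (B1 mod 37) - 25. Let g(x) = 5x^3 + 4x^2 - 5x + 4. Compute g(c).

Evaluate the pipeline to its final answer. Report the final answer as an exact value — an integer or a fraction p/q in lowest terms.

Step 1: a(2) = -3*(34) + 2*(14) = -74; iterating: a(2)=-74, a(3)=290, a(4)=-1018, a(5)=3634, a(6)=-12938, a(7)=46082, a(8)=-164122, a(9)=584530, a(10)=-2081834, a(11)=7414562, a(12)=-26407354, a(13)=94051186, a(14)=-334968266, a(15)=1193007170, a(16)=-4248958042, a(17)=15132888466; answer 15132888466
Step 2: B1 = 15132888466; c = -4; 5*(-4)^3 + 4*(-4)^2 - 5*(-4)^1 + 4 = (-320) + (64) + (20) + (4) = -232; answer -232

-232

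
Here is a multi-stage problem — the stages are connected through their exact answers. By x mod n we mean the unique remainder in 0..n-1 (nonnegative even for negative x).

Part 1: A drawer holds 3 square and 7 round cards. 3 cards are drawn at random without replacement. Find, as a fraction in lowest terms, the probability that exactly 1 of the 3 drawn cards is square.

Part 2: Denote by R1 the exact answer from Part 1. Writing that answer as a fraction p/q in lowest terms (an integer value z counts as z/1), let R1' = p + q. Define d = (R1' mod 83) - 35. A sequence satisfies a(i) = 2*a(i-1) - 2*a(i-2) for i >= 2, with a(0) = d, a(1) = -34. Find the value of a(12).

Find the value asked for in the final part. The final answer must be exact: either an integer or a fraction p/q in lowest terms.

Part 1: total draws C(10,3) = 120; favorable C(3,1)*C(7,2) = 63; P = 21/40; answer 21/40
Part 2: R1 = 21/40; threaded value p + q = 61; d = 26; a(2) = 2*(-34) - 2*(26) = -120; iterating: a(2)=-120, a(3)=-172, a(4)=-104, a(5)=136, a(6)=480, a(7)=688, a(8)=416, a(9)=-544, a(10)=-1920, a(11)=-2752, a(12)=-1664; answer -1664

-1664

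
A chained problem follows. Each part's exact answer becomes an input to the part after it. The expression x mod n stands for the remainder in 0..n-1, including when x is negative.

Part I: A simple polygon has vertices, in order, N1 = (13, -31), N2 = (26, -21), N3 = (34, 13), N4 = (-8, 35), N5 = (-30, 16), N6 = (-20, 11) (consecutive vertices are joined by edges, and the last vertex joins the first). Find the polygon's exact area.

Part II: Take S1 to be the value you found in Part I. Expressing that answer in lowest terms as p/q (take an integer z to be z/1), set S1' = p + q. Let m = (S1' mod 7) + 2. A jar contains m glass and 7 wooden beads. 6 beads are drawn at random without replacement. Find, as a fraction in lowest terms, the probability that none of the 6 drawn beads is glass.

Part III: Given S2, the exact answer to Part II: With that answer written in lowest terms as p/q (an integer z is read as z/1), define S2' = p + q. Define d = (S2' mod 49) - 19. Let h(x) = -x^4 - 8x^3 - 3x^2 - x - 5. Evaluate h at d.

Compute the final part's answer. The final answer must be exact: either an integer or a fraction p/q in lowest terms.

325

Part I: cross terms: (13*-21 - 26*-31)=533, (26*13 - 34*-21)=1052, (34*35 - -8*13)=1294, (-8*16 - -30*35)=922, (-30*11 - -20*16)=-10, (-20*-31 - 13*11)=477; twice the area = |4268| = 4268; area = 2134; answer 2134
Part II: S1 = 2134; threaded value p + q = 2135; m = 2; total draws C(9,6) = 84; favorable C(7,6) = 7; P = 1/12; answer 1/12
Part III: S2 = 1/12; threaded value p + q = 13; d = -6; -1*(-6)^4 - 8*(-6)^3 - 3*(-6)^2 - 1*(-6)^1 - 5 = (-1296) + (1728) + (-108) + (6) + (-5) = 325; answer 325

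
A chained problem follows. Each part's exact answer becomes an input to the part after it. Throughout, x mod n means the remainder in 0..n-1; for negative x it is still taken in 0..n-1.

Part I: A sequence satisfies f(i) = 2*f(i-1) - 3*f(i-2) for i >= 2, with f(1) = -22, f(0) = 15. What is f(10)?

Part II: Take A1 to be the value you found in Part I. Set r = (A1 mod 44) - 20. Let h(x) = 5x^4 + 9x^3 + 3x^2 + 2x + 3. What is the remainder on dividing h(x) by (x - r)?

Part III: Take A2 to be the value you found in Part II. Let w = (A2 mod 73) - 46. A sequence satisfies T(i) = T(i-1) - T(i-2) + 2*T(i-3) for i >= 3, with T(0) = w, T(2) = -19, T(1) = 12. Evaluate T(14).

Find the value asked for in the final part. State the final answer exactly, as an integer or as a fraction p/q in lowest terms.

-1239

Part I: f(2) = 2*(-22) - 3*(15) = -89; iterating: f(2)=-89, f(3)=-112, f(4)=43, f(5)=422, f(6)=715, f(7)=164, f(8)=-1817, f(9)=-4126, f(10)=-2801; answer -2801
Part II: A1 = -2801; r = -5; remainder = value at the root: 5*(-5)^4 + 9*(-5)^3 + 3*(-5)^2 + 2*(-5)^1 + 3 = (3125) + (-1125) + (75) + (-10) + (3) = 2068; answer 2068
Part III: A2 = 2068; w = -22; T(3) = 1*(-19) - 1*(12) + 2*(-22) = -75; iterating: T(3)=-75, T(4)=-32, T(5)=5, T(6)=-113, T(7)=-182, T(8)=-59, T(9)=-103, T(10)=-408, T(11)=-423, T(12)=-221, T(13)=-614, T(14)=-1239; answer -1239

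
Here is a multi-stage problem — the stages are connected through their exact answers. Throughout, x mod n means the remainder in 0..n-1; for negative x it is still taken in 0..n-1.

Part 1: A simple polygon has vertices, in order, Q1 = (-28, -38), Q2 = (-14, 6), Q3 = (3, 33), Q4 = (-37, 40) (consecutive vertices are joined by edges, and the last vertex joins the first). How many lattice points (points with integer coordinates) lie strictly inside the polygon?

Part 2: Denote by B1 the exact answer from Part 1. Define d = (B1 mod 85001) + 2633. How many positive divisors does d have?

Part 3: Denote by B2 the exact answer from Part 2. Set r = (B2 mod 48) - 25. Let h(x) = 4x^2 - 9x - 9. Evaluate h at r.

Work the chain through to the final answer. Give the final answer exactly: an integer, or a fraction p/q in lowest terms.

1944

Part 1: cross terms: (-28*6 - -14*-38)=-700, (-14*33 - 3*6)=-480, (3*40 - -37*33)=1341, (-37*-38 - -28*40)=2526; twice the area = |2687| = 2687; area = 2687/2; boundary points = 2 + 1 + 1 + 3 = 7; strictly interior points = area - boundary/2 + 1 = 1341; answer 1341
Part 2: B1 = 1341; d = 3974; 3974 = 2 * 1987; number of divisors = (1+1) * (1+1) = 4; answer 4
Part 3: B2 = 4; r = -21; 4*(-21)^2 - 9*(-21)^1 - 9 = (1764) + (189) + (-9) = 1944; answer 1944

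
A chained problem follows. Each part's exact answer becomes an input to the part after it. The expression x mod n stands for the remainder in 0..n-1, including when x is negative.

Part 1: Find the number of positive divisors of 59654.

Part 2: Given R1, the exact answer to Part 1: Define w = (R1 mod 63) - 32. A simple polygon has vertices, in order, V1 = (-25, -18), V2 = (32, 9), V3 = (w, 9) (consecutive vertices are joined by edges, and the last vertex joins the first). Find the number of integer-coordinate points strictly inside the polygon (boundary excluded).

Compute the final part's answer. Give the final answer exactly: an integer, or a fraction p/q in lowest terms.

727

Part 1: 59654 = 2 * 7 * 4261; number of divisors = (1+1) * (1+1) * (1+1) = 8; answer 8
Part 2: R1 = 8; w = -24; cross terms: (-25*9 - 32*-18)=351, (32*9 - -24*9)=504, (-24*-18 - -25*9)=657; twice the area = |1512| = 1512; area = 756; boundary points = 3 + 56 + 1 = 60; strictly interior points = area - boundary/2 + 1 = 727; answer 727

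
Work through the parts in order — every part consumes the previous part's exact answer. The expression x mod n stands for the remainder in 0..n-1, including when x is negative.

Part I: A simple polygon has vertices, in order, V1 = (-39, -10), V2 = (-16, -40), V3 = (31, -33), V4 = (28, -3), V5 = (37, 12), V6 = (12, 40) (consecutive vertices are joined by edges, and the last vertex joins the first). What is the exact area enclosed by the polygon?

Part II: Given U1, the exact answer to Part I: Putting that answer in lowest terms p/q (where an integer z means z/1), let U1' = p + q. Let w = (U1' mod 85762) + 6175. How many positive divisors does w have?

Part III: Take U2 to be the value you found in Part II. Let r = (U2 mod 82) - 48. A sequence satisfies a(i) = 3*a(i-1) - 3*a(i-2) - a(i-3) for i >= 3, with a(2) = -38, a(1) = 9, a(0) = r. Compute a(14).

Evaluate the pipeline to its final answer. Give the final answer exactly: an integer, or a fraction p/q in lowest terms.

-162476

Part I: cross terms: (-39*-40 - -16*-10)=1400, (-16*-33 - 31*-40)=1768, (31*-3 - 28*-33)=831, (28*12 - 37*-3)=447, (37*40 - 12*12)=1336, (12*-10 - -39*40)=1440; twice the area = |7222| = 7222; area = 3611; answer 3611
Part II: U1 = 3611; threaded value p + q = 3612; w = 9787; 9787 is prime, so its only divisors are 1 and 9787; count = 2; answer 2
Part III: U2 = 2; r = -46; a(3) = 3*(-38) - 3*(9) - 1*(-46) = -95; iterating: a(3)=-95, a(4)=-180, a(5)=-217, a(6)=-16, a(7)=783, a(8)=2614, a(9)=5509, a(10)=7902, a(11)=4565, a(12)=-15520, a(13)=-68157, a(14)=-162476; answer -162476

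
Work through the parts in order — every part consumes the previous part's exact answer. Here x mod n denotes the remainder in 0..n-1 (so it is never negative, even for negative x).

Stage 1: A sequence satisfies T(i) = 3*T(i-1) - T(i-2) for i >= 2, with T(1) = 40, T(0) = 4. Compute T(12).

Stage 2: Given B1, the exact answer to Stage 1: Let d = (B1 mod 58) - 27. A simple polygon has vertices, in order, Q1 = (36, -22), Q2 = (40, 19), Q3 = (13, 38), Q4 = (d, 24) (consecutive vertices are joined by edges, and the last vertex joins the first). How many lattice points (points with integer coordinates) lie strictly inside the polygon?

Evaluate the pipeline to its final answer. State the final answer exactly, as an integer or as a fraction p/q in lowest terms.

1111

Stage 1: T(2) = 3*(40) - 1*(4) = 116; iterating: T(2)=116, T(3)=308, T(4)=808, T(5)=2116, T(6)=5540, T(7)=14504, T(8)=37972, T(9)=99412, T(10)=260264, T(11)=681380, T(12)=1783876; answer 1783876
Stage 2: B1 = 1783876; d = 1; cross terms: (36*19 - 40*-22)=1564, (40*38 - 13*19)=1273, (13*24 - 1*38)=274, (1*-22 - 36*24)=-886; twice the area = |2225| = 2225; area = 2225/2; boundary points = 1 + 1 + 2 + 1 = 5; strictly interior points = area - boundary/2 + 1 = 1111; answer 1111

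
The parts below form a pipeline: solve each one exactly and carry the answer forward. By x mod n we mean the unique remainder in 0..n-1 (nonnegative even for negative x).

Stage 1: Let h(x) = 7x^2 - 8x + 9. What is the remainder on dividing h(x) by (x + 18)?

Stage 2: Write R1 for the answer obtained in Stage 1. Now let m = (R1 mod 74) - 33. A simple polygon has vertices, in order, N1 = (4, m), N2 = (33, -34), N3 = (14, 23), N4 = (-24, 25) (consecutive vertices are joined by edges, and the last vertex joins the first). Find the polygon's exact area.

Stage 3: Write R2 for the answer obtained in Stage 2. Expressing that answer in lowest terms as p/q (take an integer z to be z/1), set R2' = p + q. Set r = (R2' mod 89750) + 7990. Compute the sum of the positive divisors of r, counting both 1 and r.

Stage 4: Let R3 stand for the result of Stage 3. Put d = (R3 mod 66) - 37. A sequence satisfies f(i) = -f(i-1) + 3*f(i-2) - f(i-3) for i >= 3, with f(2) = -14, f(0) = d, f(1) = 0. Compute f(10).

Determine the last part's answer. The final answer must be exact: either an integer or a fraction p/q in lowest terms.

Stage 1: remainder = value at the root: 7*(-18)^2 - 8*(-18)^1 + 9 = (2268) + (144) + (9) = 2421; answer 2421
Stage 2: R1 = 2421; m = 20; cross terms: (4*-34 - 33*20)=-796, (33*23 - 14*-34)=1235, (14*25 - -24*23)=902, (-24*20 - 4*25)=-580; twice the area = |761| = 761; area = 761/2; answer 761/2
Stage 3: R2 = 761/2; threaded value p + q = 763; r = 8753; 8753 is prime, so its only divisors are 1 and 8753; sigma = 1 + 8753 = 8754; answer 8754
Stage 4: R3 = 8754; d = 5; f(3) = -1*(-14) + 3*(0) - 1*(5) = 9; iterating: f(3)=9, f(4)=-51, f(5)=92, f(6)=-254, f(7)=581, f(8)=-1435, f(9)=3432, f(10)=-8318; answer -8318

-8318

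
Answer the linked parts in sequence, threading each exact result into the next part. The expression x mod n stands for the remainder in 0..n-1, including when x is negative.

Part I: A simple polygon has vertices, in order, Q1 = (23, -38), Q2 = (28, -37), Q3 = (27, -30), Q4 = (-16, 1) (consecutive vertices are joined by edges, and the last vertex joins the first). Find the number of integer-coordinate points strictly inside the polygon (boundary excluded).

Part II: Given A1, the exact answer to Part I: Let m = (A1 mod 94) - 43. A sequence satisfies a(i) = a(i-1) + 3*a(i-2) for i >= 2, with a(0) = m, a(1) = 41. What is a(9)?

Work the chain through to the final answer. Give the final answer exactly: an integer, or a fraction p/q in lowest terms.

Part I: cross terms: (23*-37 - 28*-38)=213, (28*-30 - 27*-37)=159, (27*1 - -16*-30)=-453, (-16*-38 - 23*1)=585; twice the area = |504| = 504; area = 252; boundary points = 1 + 1 + 1 + 39 = 42; strictly interior points = area - boundary/2 + 1 = 232; answer 232
Part II: A1 = 232; m = 1; a(2) = 1*(41) + 3*(1) = 44; iterating: a(2)=44, a(3)=167, a(4)=299, a(5)=800, a(6)=1697, a(7)=4097, a(8)=9188, a(9)=21479; answer 21479

21479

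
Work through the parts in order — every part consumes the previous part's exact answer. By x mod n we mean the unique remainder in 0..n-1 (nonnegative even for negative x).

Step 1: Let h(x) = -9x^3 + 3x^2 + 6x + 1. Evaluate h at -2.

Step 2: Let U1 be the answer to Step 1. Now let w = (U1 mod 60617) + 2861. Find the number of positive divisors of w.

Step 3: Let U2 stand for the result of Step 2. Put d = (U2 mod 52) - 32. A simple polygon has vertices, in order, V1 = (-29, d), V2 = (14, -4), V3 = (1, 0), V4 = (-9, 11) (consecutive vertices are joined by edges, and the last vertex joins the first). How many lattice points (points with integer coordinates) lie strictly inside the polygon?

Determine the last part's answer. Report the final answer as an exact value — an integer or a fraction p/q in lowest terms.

454

Step 1: -9*(-2)^3 + 3*(-2)^2 + 6*(-2)^1 + 1 = (72) + (12) + (-12) + (1) = 73; answer 73
Step 2: U1 = 73; w = 2934; 2934 = 2 * 3^2 * 163; number of divisors = (1+1) * (2+1) * (1+1) = 12; answer 12
Step 3: U2 = 12; d = -20; cross terms: (-29*-4 - 14*-20)=396, (14*0 - 1*-4)=4, (1*11 - -9*0)=11, (-9*-20 - -29*11)=499; twice the area = |910| = 910; area = 455; boundary points = 1 + 1 + 1 + 1 = 4; strictly interior points = area - boundary/2 + 1 = 454; answer 454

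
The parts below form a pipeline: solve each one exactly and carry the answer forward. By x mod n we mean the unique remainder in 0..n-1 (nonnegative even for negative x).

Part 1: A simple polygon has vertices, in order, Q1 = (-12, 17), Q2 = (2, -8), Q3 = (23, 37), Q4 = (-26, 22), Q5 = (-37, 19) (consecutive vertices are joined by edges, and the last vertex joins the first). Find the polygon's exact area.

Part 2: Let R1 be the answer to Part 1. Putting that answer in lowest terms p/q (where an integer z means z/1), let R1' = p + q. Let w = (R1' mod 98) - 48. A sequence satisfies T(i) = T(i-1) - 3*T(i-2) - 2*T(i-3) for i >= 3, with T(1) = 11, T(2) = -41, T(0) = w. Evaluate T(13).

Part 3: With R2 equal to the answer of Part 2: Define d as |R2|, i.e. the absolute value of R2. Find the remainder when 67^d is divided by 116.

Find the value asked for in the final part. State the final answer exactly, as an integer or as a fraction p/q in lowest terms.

35

Part 1: cross terms: (-12*-8 - 2*17)=62, (2*37 - 23*-8)=258, (23*22 - -26*37)=1468, (-26*19 - -37*22)=320, (-37*17 - -12*19)=-401; twice the area = |1707| = 1707; area = 1707/2; answer 1707/2
Part 2: R1 = 1707/2; threaded value p + q = 1709; w = -5; T(3) = 1*(-41) - 3*(11) - 2*(-5) = -64; iterating: T(3)=-64, T(4)=37, T(5)=311, T(6)=328, T(7)=-679, T(8)=-2285, T(9)=-904, T(10)=7309, T(11)=14591, T(12)=-5528, T(13)=-63919; answer -63919
Part 3: R2 = -63919; d = 63919; squarings mod 116: 67^1=67, 67^2=81, 67^4=65, 67^8=49, 67^16=81, 67^32=65, 67^64=49, 67^128=81, 67^256=65, 67^512=49, 67^1024=81, 67^2048=65, 67^4096=49, 67^8192=81, 67^16384=65, 67^32768=49; 67^63919 = 67^1 * 67^2 * 67^4 * 67^8 * 67^32 * 67^128 * 67^256 * 67^2048 * 67^4096 * 67^8192 * 67^16384 * 67^32768 = 35 (mod 116); answer 35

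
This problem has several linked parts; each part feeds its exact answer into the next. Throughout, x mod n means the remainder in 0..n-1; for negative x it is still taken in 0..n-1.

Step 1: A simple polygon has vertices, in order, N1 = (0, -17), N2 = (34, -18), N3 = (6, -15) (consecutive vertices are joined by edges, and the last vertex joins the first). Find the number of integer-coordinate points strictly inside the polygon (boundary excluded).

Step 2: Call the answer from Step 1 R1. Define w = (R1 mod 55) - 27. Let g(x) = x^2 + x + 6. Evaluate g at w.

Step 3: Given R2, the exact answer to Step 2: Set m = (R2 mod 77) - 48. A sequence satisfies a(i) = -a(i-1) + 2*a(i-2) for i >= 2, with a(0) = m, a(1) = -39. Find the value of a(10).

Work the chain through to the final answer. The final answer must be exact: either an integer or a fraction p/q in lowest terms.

3381

Step 1: cross terms: (0*-18 - 34*-17)=578, (34*-15 - 6*-18)=-402, (6*-17 - 0*-15)=-102; twice the area = |74| = 74; area = 37; boundary points = 1 + 1 + 2 = 4; strictly interior points = area - boundary/2 + 1 = 36; answer 36
Step 2: R1 = 36; w = 9; 1*(9)^2 + 1*(9)^1 + 6 = (81) + (9) + (6) = 96; answer 96
Step 3: R2 = 96; m = -29; a(2) = -1*(-39) + 2*(-29) = -19; iterating: a(2)=-19, a(3)=-59, a(4)=21, a(5)=-139, a(6)=181, a(7)=-459, a(8)=821, a(9)=-1739, a(10)=3381; answer 3381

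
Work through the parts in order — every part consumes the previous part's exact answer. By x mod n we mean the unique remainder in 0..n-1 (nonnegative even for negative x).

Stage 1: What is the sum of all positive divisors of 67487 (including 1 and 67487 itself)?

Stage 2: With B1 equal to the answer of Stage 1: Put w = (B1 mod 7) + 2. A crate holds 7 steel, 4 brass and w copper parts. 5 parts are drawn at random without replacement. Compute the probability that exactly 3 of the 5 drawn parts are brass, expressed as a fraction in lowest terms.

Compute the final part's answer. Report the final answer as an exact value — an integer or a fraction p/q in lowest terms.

Stage 1: 67487 = 7 * 31 * 311; sigma = (1 + 7) * (1 + 31) * (1 + 311) = 8 * 32 * 312 = 79872; answer 79872
Stage 2: B1 = 79872; w = 4; total draws C(15,5) = 3003; favorable C(4,3)*C(11,2) = 220; P = 20/273; answer 20/273

20/273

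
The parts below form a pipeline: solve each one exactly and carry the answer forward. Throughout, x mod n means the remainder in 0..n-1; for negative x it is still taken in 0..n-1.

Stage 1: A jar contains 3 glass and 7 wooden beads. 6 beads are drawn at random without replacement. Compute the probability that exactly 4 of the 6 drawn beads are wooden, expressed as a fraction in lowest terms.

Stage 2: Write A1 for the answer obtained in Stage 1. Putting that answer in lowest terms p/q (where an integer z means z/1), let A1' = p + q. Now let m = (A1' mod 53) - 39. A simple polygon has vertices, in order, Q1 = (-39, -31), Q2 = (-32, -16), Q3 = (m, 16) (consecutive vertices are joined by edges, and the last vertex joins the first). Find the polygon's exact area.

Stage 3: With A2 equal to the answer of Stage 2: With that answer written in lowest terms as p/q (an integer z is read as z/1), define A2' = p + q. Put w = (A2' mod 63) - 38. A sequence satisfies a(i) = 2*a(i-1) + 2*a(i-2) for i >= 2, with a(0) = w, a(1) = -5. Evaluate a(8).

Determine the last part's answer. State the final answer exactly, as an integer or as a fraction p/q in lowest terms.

-18256

Stage 1: total draws C(10,6) = 210; favorable C(7,4)*C(3,2) = 105; P = 1/2; answer 1/2
Stage 2: A1 = 1/2; threaded value p + q = 3; m = -36; cross terms: (-39*-16 - -32*-31)=-368, (-32*16 - -36*-16)=-1088, (-36*-31 - -39*16)=1740; twice the area = |284| = 284; area = 142; answer 142
Stage 3: A2 = 142; threaded value p + q = 143; w = -21; a(2) = 2*(-5) + 2*(-21) = -52; iterating: a(2)=-52, a(3)=-114, a(4)=-332, a(5)=-892, a(6)=-2448, a(7)=-6680, a(8)=-18256; answer -18256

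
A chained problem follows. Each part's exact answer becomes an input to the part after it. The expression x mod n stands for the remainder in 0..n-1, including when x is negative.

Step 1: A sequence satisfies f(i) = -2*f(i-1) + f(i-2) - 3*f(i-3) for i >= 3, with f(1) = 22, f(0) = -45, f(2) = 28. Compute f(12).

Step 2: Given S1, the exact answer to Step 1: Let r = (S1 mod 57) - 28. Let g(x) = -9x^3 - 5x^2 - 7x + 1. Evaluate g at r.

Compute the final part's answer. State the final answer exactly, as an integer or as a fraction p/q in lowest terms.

93567

Step 1: f(3) = -2*(28) + 1*(22) - 3*(-45) = 101; iterating: f(3)=101, f(4)=-240, f(5)=497, f(6)=-1537, f(7)=4291, f(8)=-11610, f(9)=32122, f(10)=-88727, f(11)=244406, f(12)=-673905; answer -673905
Step 2: S1 = -673905; r = -22; -9*(-22)^3 - 5*(-22)^2 - 7*(-22)^1 + 1 = (95832) + (-2420) + (154) + (1) = 93567; answer 93567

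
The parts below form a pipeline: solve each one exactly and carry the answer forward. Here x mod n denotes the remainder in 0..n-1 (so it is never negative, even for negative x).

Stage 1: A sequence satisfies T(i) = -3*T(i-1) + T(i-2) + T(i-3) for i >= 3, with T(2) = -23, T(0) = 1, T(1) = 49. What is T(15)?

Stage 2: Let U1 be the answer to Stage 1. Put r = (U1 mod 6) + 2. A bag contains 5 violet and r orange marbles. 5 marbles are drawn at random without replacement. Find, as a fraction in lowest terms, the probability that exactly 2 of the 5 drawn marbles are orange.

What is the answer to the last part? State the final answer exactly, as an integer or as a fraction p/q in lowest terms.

15/28

Stage 1: T(3) = -3*(-23) + 1*(49) + 1*(1) = 119; iterating: T(3)=119, T(4)=-331, T(5)=1089, T(6)=-3479, T(7)=11195, T(8)=-35975, T(9)=115641, T(10)=-371703, T(11)=1194775, T(12)=-3840387, T(13)=12344233, T(14)=-39678311, T(15)=127538779; answer 127538779
Stage 2: U1 = 127538779; r = 3; total draws C(8,5) = 56; favorable C(3,2)*C(5,3) = 30; P = 15/28; answer 15/28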